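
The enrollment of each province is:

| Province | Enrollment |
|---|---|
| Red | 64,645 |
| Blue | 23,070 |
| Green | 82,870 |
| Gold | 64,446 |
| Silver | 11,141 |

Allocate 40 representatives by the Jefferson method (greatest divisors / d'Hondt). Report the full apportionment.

Standard divisor 246172/40 ≈ 6154.3; standard quotas: Red 10.504, Blue 3.749, Green 13.465, Gold 10.472, Silver 1.810.
Rounding down gives 10, 3, 13, 10, 1 = 37 seats, so the divisor must be adjusted.
With modified divisor 5800: modified quotas Red 11.146, Blue 3.978, Green 14.288, Gold 11.111, Silver 1.921.
Rounding down: Red 11, Blue 3, Green 14, Gold 11, Silver 1 (total 40).

Red: 11, Blue: 3, Green: 14, Gold: 11, Silver: 1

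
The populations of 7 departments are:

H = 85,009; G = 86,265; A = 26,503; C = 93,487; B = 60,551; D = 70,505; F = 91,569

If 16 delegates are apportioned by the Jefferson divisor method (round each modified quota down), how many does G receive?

Standard divisor 513889/16 ≈ 32118.062; standard quotas: H 2.647, G 2.686, A 0.825, C 2.911, B 1.885, D 2.195, F 2.851.
Rounding down gives 2, 2, 0, 2, 1, 2, 2 = 11 seats, so the divisor must be adjusted.
With modified divisor 27400: modified quotas H 3.103, G 3.148, A 0.967, C 3.412, B 2.210, D 2.573, F 3.342.
Rounding down: H 3, G 3, A 0, C 3, B 2, D 2, F 3 (total 16).
G receives 3.

3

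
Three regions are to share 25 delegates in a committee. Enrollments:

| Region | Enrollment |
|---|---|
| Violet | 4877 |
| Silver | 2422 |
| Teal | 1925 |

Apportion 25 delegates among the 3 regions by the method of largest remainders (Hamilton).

The standard divisor is 9224/25 ≈ 368.96.
Standard quotas: Violet 13.218, Silver 6.564, Teal 5.217.
Lower quotas: Violet 13, Silver 6, Teal 5 (sum 24, leaving 1 seat).
Remainders in descending order: Silver 0.564, Violet 0.218, Teal 0.217.
The surplus seat goes to Silver.

Violet 13, Silver 7, Teal 5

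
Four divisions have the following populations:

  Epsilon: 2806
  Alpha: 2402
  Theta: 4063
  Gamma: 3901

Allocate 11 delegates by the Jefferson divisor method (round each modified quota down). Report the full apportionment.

Epsilon: 2, Alpha: 2, Theta: 4, Gamma: 3

Standard divisor 13172/11 ≈ 1197.455; standard quotas: Epsilon 2.343, Alpha 2.006, Theta 3.393, Gamma 3.258.
Rounding down gives 2, 2, 3, 3 = 10 seats, so the divisor must be adjusted.
With modified divisor 1000: modified quotas Epsilon 2.806, Alpha 2.402, Theta 4.063, Gamma 3.901.
Rounding down: Epsilon 2, Alpha 2, Theta 4, Gamma 3 (total 11).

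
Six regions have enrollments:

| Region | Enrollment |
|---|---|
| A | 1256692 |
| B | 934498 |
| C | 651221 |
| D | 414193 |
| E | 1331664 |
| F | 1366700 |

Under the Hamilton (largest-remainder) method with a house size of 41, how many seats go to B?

6

Standard divisor: 5954968 ÷ 41 ≈ 145243.122.
Standard quotas: A 8.6523, B 6.4340, C 4.4837, D 2.8517, E 9.1685, F 9.4097.
Lower quotas: A 8, B 6, C 4, D 2, E 9, F 9 (sum 38, leaving 3 seats).
Remainders in descending order: D 0.8517, A 0.6523, C 0.4837, B 0.4340, F 0.4097, E 0.1685.
The surplus seats go to D, A, C.
B receives 6.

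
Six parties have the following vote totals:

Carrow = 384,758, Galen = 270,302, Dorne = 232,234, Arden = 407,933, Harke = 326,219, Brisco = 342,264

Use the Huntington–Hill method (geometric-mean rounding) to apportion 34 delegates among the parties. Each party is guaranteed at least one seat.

With divisor 59464: modified quotas Carrow 6.470, Galen 4.546, Dorne 3.905, Arden 6.860, Harke 5.486, Brisco 5.756.
Geometric-mean thresholds: Carrow √(6·7)=6.481, Galen √(4·5)=4.472, Dorne √(3·4)=3.464, Arden √(6·7)=6.481, Harke √(5·6)=5.477, Brisco √(5·6)=5.477.
Each quota rounded against its threshold gives Carrow 6, Galen 5, Dorne 4, Arden 7, Harke 6, Brisco 6 (total 34).

Carrow: 6, Galen: 5, Dorne: 4, Arden: 7, Harke: 6, Brisco: 6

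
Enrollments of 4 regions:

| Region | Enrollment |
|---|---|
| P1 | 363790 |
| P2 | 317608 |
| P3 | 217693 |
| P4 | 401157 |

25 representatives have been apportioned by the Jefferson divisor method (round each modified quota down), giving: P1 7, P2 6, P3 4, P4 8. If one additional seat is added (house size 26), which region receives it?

Priority for the next seat is population ÷ (current seats + 1).
Priorities: P1 45473.750, P2 45372.571, P3 43538.600, P4 44573.000.
Highest priority: P1.

P1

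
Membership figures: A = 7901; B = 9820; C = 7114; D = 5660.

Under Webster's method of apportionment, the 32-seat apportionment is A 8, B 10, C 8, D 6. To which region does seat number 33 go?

B

Priority for the next seat is population ÷ (current seats + 0.5).
Priorities: A 929.529, B 935.238, C 836.941, D 870.769.
Highest priority: B.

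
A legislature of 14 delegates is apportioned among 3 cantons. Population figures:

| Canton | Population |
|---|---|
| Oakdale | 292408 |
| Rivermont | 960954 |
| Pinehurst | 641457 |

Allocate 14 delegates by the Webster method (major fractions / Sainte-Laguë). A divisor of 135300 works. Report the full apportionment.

With modified divisor 135300: modified quotas Oakdale 2.161, Rivermont 7.102, Pinehurst 4.741.
Rounding to the nearest integer: Oakdale 2, Rivermont 7, Pinehurst 5 (total 14).

Oakdale: 2; Rivermont: 7; Pinehurst: 5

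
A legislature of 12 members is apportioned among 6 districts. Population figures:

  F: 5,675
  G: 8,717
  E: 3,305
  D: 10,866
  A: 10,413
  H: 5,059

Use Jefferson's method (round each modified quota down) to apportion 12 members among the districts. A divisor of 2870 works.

With modified divisor 2870: modified quotas F 1.977, G 3.037, E 1.152, D 3.786, A 3.628, H 1.763.
Rounding down: F 1, G 3, E 1, D 3, A 3, H 1 (total 12).

F: 1; G: 3; E: 1; D: 3; A: 3; H: 1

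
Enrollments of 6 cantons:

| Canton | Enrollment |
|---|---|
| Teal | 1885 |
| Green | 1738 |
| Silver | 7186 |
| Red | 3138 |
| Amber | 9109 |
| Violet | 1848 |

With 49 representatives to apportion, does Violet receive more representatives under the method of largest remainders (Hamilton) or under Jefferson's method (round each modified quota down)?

Hamilton

Hamilton: Teal 4, Green 3, Silver 14, Red 6, Amber 18, Violet 4.
Jefferson: Teal 3, Green 3, Silver 15, Red 6, Amber 19, Violet 3.
Violet gets 4 under Hamilton and 3 under Jefferson.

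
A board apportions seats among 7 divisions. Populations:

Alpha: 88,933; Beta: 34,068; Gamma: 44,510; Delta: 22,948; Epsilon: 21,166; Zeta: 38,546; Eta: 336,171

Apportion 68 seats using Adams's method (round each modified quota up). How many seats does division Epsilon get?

Standard divisor 586342/68 ≈ 8622.676; standard quotas: Alpha 10.314, Beta 3.951, Gamma 5.162, Delta 2.661, Epsilon 2.455, Zeta 4.470, Eta 38.987.
Rounding up gives 11, 4, 6, 3, 3, 5, 39 = 71 seats, so the divisor must be adjusted.
With modified divisor 9000: modified quotas Alpha 9.881, Beta 3.785, Gamma 4.946, Delta 2.550, Epsilon 2.352, Zeta 4.283, Eta 37.352.
Rounding up: Alpha 10, Beta 4, Gamma 5, Delta 3, Epsilon 3, Zeta 5, Eta 38 (total 68).
Epsilon receives 3.

3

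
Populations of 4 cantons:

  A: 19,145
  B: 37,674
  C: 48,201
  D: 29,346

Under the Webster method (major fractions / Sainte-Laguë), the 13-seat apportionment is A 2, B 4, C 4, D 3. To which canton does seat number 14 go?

C

Priority for the next seat is population ÷ (current seats + 0.5).
Priorities: A 7658.000, B 8372.000, C 10711.333, D 8384.571.
Highest priority: C.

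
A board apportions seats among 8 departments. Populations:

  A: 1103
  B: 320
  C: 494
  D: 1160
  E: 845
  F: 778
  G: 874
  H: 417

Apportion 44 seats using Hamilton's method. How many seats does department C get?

4

Total 5991; standard divisor 5991/44 ≈ 136.159.
Standard quotas: A 8.101, B 2.350, C 3.628, D 8.519, E 6.206, F 5.714, G 6.419, H 3.063.
Lower quotas: A 8, B 2, C 3, D 8, E 6, F 5, G 6, H 3 (sum 41, leaving 3 seats).
Remainders in descending order: F 0.714, C 0.628, D 0.519, G 0.419, B 0.350, E 0.206, A 0.101, H 0.063.
Largest remainders: F, C, D receive the extra seats.
C receives 4.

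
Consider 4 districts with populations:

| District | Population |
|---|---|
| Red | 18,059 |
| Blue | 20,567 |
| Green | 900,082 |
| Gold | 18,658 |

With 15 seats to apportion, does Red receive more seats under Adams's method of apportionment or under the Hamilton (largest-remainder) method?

Adams: Red 1, Blue 1, Green 12, Gold 1.
Hamilton: Red 0, Blue 1, Green 14, Gold 0.
Red gets 1 under Adams and 0 under Hamilton.

Adams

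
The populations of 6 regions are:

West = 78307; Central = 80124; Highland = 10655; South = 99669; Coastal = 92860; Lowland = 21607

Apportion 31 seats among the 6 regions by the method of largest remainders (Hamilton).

West=6, Central=6, Highland=1, South=8, Coastal=8, Lowland=2

Total 383222; standard divisor 383222/31 = 12362.
Standard quotas: West 6.3345, Central 6.4815, Highland 0.8619, South 8.0625, Coastal 7.5117, Lowland 1.7479.
Lower quotas: West 6, Central 6, Highland 0, South 8, Coastal 7, Lowland 1 (sum 28, leaving 3 seats).
Remainders in descending order: Highland 0.8619, Lowland 0.7479, Coastal 0.5117, Central 0.4815, West 0.3345, South 0.0625.
Largest remainders: Highland, Lowland, Coastal receive the extra seats.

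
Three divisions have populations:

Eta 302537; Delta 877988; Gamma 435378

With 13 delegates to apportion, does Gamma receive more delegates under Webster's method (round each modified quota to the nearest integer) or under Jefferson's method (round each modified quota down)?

Webster

Webster: Eta 2, Delta 7, Gamma 4.
Jefferson: Eta 2, Delta 8, Gamma 3.
Gamma gets 4 under Webster and 3 under Jefferson.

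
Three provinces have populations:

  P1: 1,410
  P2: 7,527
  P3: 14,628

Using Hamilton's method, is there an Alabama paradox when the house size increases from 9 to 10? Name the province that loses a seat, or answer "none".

none

At 9 seats: P1 0, P2 3, P3 6.
At 10 seats: P1 1, P2 3, P3 6.
No province's allocation decreased.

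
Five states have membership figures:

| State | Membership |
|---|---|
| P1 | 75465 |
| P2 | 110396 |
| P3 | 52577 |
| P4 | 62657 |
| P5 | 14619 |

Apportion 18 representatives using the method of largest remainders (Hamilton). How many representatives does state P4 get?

4

Total 315714; standard divisor 315714/18 ≈ 17539.667.
Standard quotas: P1 4.3025, P2 6.2941, P3 2.9976, P4 3.5723, P5 0.8335.
Lower quotas: P1 4, P2 6, P3 2, P4 3, P5 0 (sum 15, leaving 3 seats).
Remainders in descending order: P3 0.9976, P5 0.8335, P4 0.5723, P1 0.3025, P2 0.2941.
Largest remainders: P3, P5, P4 receive the extra seats.
P4 receives 4.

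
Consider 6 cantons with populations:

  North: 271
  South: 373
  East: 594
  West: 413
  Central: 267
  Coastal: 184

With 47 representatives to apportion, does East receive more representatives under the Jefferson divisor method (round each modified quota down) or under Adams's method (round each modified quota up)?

Jefferson

Jefferson: North 6, South 8, East 14, West 9, Central 6, Coastal 4.
Adams: North 6, South 9, East 13, West 9, Central 6, Coastal 4.
East gets 14 under Jefferson and 13 under Adams.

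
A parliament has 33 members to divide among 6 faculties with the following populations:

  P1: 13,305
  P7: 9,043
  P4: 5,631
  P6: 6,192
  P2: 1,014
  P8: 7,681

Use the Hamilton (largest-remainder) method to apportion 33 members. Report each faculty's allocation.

Total 42866; standard divisor 42866/33 ≈ 1298.97.
Standard quotas: P1 10.2427, P7 6.9617, P4 4.3350, P6 4.7669, P2 0.7806, P8 5.9131.
Lower quotas: P1 10, P7 6, P4 4, P6 4, P2 0, P8 5 (sum 29, leaving 4 seats).
Remainders in descending order: P7 0.9617, P8 0.9131, P2 0.7806, P6 0.7669, P4 0.3350, P1 0.2427.
Largest remainders: P7, P8, P2, P6 receive the extra seats.

P1 10, P7 7, P4 4, P6 5, P2 1, P8 6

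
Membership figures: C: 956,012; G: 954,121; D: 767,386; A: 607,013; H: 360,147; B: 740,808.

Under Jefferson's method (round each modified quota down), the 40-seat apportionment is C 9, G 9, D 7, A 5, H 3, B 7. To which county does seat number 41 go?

A

Priority for the next seat is population ÷ (current seats + 1).
Priorities: C 95601.200, G 95412.100, D 95923.250, A 101168.833, H 90036.750, B 92601.000.
Highest priority: A.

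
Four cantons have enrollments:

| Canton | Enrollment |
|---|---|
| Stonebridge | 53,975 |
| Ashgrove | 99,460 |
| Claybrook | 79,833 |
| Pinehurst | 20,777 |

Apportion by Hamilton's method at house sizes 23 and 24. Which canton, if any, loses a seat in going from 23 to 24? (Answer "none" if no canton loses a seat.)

At 23 seats: Stonebridge 5, Ashgrove 9, Claybrook 7, Pinehurst 2.
At 24 seats: Stonebridge 5, Ashgrove 9, Claybrook 8, Pinehurst 2.
No canton's allocation decreased.

none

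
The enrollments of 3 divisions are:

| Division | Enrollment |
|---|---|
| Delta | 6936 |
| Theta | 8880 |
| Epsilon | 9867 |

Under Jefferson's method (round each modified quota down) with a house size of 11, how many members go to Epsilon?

Standard divisor 25683/11 ≈ 2334.818; standard quotas: Delta 2.971, Theta 3.803, Epsilon 4.226.
Rounding down gives 2, 3, 4 = 9 seats, so the divisor must be adjusted.
With modified divisor 2100: modified quotas Delta 3.303, Theta 4.229, Epsilon 4.699.
Rounding down: Delta 3, Theta 4, Epsilon 4 (total 11).
Epsilon receives 4.

4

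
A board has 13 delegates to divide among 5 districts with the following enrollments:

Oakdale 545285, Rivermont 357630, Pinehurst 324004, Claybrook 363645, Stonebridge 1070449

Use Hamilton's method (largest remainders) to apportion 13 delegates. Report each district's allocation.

Oakdale 3, Rivermont 2, Pinehurst 1, Claybrook 2, Stonebridge 5

Standard divisor: 2661013 ÷ 13 ≈ 204693.308.
Standard quotas: Oakdale 2.6639, Rivermont 1.7472, Pinehurst 1.5829, Claybrook 1.7765, Stonebridge 5.2295.
Lower quotas: Oakdale 2, Rivermont 1, Pinehurst 1, Claybrook 1, Stonebridge 5 (sum 10, leaving 3 seats).
Remainders in descending order: Claybrook 0.7765, Rivermont 0.7472, Oakdale 0.6639, Pinehurst 0.5829, Stonebridge 0.2295.
The surplus seats go to Claybrook, Rivermont, Oakdale.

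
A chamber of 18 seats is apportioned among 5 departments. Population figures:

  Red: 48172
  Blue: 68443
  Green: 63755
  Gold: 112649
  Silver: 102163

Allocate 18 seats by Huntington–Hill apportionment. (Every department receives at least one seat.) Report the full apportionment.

Red: 2; Blue: 3; Green: 3; Gold: 5; Silver: 5

With divisor 21706: modified quotas Red 2.219, Blue 3.153, Green 2.937, Gold 5.190, Silver 4.707.
Geometric-mean thresholds: Red √(2·3)=2.449, Blue √(3·4)=3.464, Green √(2·3)=2.449, Gold √(5·6)=5.477, Silver √(4·5)=4.472.
Each quota rounded against its threshold gives Red 2, Blue 3, Green 3, Gold 5, Silver 5 (total 18).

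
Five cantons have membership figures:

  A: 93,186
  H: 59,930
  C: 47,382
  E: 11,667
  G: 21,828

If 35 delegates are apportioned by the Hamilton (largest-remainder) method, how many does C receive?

7

Standard divisor: 233993 ÷ 35 ≈ 6685.514.
Standard quotas: A 13.9385, H 8.9642, C 7.0873, E 1.7451, G 3.2650.
Lower quotas: A 13, H 8, C 7, E 1, G 3 (sum 32, leaving 3 seats).
Remainders in descending order: H 0.9642, A 0.9385, E 0.7451, G 0.2650, C 0.0873.
The surplus seats go to H, A, E.
C receives 7.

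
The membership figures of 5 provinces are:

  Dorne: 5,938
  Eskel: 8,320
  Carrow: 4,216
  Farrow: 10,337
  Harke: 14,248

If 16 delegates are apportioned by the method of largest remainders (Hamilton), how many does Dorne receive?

2

Standard divisor: 43059 ÷ 16 ≈ 2691.188.
Standard quotas: Dorne 2.2065, Eskel 3.0916, Carrow 1.5666, Farrow 3.8411, Harke 5.2943.
Lower quotas: Dorne 2, Eskel 3, Carrow 1, Farrow 3, Harke 5 (sum 14, leaving 2 seats).
Remainders in descending order: Farrow 0.8411, Carrow 0.5666, Harke 0.2943, Dorne 0.2065, Eskel 0.0916.
The surplus seats go to Farrow, Carrow.
Dorne receives 2.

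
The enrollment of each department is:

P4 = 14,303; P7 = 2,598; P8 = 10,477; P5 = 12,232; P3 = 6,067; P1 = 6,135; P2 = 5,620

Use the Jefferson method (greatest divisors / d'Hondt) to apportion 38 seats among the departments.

Standard divisor 57432/38 ≈ 1511.368; standard quotas: P4 9.464, P7 1.719, P8 6.932, P5 8.093, P3 4.014, P1 4.059, P2 3.718.
Rounding down gives 9, 1, 6, 8, 4, 4, 3 = 35 seats, so the divisor must be adjusted.
With modified divisor 1380: modified quotas P4 10.364, P7 1.883, P8 7.592, P5 8.864, P3 4.396, P1 4.446, P2 4.072.
Rounding down: P4 10, P7 1, P8 7, P5 8, P3 4, P1 4, P2 4 (total 38).

P4=10, P7=1, P8=7, P5=8, P3=4, P1=4, P2=4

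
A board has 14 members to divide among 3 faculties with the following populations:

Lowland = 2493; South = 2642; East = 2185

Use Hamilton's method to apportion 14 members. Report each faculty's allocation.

Lowland=5; South=5; East=4

Standard divisor: 7320 ÷ 14 ≈ 522.857.
Standard quotas: Lowland 4.768, South 5.053, East 4.179.
Lower quotas: Lowland 4, South 5, East 4 (sum 13, leaving 1 seat).
Remainders in descending order: Lowland 0.768, East 0.179, South 0.053.
The surplus seat goes to Lowland.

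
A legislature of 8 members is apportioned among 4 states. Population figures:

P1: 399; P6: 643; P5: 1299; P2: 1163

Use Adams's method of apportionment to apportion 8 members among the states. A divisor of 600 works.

With modified divisor 600: modified quotas P1 0.665, P6 1.072, P5 2.165, P2 1.938.
Rounding up: P1 1, P6 2, P5 3, P2 2 (total 8).

P1=1, P6=2, P5=3, P2=2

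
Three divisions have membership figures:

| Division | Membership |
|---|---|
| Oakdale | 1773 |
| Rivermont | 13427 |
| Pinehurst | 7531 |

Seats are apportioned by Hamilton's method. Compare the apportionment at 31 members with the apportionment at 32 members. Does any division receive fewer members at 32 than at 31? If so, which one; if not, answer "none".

At 31 seats: Oakdale 3, Rivermont 18, Pinehurst 10.
At 32 seats: Oakdale 2, Rivermont 19, Pinehurst 11.
Oakdale drops from 3 to 2.

Oakdale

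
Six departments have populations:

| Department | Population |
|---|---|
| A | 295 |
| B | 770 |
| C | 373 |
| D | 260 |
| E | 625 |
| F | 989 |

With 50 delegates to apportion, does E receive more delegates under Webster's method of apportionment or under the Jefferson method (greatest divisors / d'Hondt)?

Jefferson

Webster: A 4, B 12, C 6, D 4, E 9, F 15.
Jefferson: A 4, B 12, C 5, D 4, E 10, F 15.
E gets 9 under Webster and 10 under Jefferson.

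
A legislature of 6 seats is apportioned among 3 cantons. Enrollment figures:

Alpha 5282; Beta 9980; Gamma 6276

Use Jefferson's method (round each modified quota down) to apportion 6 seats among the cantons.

Alpha 1, Beta 3, Gamma 2

Standard divisor 21538/6 ≈ 3589.667; standard quotas: Alpha 1.471, Beta 2.780, Gamma 1.748.
Rounding down gives 1, 2, 1 = 4 seats, so the divisor must be adjusted.
With modified divisor 2900: modified quotas Alpha 1.821, Beta 3.441, Gamma 2.164.
Rounding down: Alpha 1, Beta 3, Gamma 2 (total 6).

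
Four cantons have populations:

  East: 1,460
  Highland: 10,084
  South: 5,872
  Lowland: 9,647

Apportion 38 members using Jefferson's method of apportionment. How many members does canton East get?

Standard divisor 27063/38 ≈ 712.184; standard quotas: East 2.050, Highland 14.159, South 8.245, Lowland 13.546.
Rounding down gives 2, 14, 8, 13 = 37 seats, so the divisor must be adjusted.
With modified divisor 680: modified quotas East 2.147, Highland 14.829, South 8.635, Lowland 14.187.
Rounding down: East 2, Highland 14, South 8, Lowland 14 (total 38).
East receives 2.

2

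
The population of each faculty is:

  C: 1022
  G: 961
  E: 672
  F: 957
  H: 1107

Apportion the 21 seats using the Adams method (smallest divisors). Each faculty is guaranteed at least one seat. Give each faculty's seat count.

C 5, G 4, E 3, F 4, H 5

Standard divisor 4719/21 ≈ 224.714; standard quotas: C 4.548, G 4.277, E 2.990, F 4.259, H 4.926.
Rounding up gives 5, 5, 3, 5, 5 = 23 seats, so the divisor must be adjusted.
With modified divisor 250: modified quotas C 4.088, G 3.844, E 2.688, F 3.828, H 4.428.
Rounding up: C 5, G 4, E 3, F 4, H 5 (total 21).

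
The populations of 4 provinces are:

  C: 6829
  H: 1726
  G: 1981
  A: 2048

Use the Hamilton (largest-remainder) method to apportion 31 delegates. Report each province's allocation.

C 17, H 4, G 5, A 5

Total 12584; standard divisor 12584/31 ≈ 405.935.
Standard quotas: C 16.8229, H 4.2519, G 4.8801, A 5.0451.
Lower quotas: C 16, H 4, G 4, A 5 (sum 29, leaving 2 seats).
Remainders in descending order: G 0.8801, C 0.8229, H 0.2519, A 0.0451.
The surplus seats go to G, C.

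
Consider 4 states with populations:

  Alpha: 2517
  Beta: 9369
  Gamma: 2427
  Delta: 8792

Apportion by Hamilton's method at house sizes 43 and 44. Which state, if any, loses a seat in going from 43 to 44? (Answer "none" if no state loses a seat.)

At 43 seats: Alpha 5, Beta 17, Gamma 5, Delta 16.
At 44 seats: Alpha 5, Beta 18, Gamma 4, Delta 17.
Gamma drops from 5 to 4.

Gamma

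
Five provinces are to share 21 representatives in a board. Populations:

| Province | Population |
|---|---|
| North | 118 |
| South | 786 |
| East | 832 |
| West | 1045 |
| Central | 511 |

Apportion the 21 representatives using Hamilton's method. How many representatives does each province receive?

North: 1, South: 5, East: 5, West: 7, Central: 3

The standard divisor is 3292/21 ≈ 156.762.
Standard quotas: North 0.753, South 5.014, East 5.307, West 6.666, Central 3.260.
Lower quotas: North 0, South 5, East 5, West 6, Central 3 (sum 19, leaving 2 seats).
Remainders in descending order: North 0.753, West 0.666, East 0.307, Central 0.260, South 0.014.
The surplus seats go to North, West.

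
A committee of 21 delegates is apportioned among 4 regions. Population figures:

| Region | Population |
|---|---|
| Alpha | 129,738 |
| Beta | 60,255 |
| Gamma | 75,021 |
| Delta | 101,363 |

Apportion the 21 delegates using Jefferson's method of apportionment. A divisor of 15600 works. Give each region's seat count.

Alpha 8, Beta 3, Gamma 4, Delta 6

With modified divisor 15600: modified quotas Alpha 8.317, Beta 3.862, Gamma 4.809, Delta 6.498.
Rounding down: Alpha 8, Beta 3, Gamma 4, Delta 6 (total 21).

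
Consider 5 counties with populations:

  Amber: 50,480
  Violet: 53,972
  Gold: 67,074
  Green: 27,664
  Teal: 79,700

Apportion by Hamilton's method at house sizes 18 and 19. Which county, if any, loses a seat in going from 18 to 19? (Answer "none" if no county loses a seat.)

none

At 18 seats: Amber 3, Violet 4, Gold 4, Green 2, Teal 5.
At 19 seats: Amber 3, Violet 4, Gold 5, Green 2, Teal 5.
No county's allocation decreased.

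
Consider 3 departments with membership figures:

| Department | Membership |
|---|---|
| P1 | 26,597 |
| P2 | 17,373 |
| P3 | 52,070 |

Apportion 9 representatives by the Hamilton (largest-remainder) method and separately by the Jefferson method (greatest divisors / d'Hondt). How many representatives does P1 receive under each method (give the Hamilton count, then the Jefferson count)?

Hamilton: P1 2, P2 2, P3 5.
Jefferson: P1 3, P2 1, P3 5.
P1 gets 2 under Hamilton and 3 under Jefferson.

2 and 3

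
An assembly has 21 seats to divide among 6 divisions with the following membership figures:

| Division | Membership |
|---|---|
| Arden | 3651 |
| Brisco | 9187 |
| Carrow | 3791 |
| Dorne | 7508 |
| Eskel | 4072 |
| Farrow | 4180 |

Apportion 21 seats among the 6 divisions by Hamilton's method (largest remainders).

The standard divisor is 32389/21 ≈ 1542.333.
Standard quotas: Arden 2.3672, Brisco 5.9566, Carrow 2.4580, Dorne 4.8679, Eskel 2.6402, Farrow 2.7102.
Lower quotas: Arden 2, Brisco 5, Carrow 2, Dorne 4, Eskel 2, Farrow 2 (sum 17, leaving 4 seats).
Remainders in descending order: Brisco 0.9566, Dorne 0.8679, Farrow 0.7102, Eskel 0.6402, Carrow 0.4580, Arden 0.3672.
Largest remainders: Brisco, Dorne, Farrow, Eskel receive the extra seats.

Arden=2; Brisco=6; Carrow=2; Dorne=5; Eskel=3; Farrow=3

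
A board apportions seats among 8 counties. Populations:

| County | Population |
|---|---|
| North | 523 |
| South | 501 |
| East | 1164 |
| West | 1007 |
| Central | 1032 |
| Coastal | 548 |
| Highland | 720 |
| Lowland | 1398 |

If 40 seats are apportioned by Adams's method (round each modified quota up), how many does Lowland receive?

8

Standard divisor 6893/40 ≈ 172.325; standard quotas: North 3.035, South 2.907, East 6.755, West 5.844, Central 5.989, Coastal 3.180, Highland 4.178, Lowland 8.113.
Rounding up gives 4, 3, 7, 6, 6, 4, 5, 9 = 44 seats, so the divisor must be adjusted.
With modified divisor 190: modified quotas North 2.753, South 2.637, East 6.126, West 5.300, Central 5.432, Coastal 2.884, Highland 3.789, Lowland 7.358.
Rounding up: North 3, South 3, East 7, West 6, Central 6, Coastal 3, Highland 4, Lowland 8 (total 40).
Lowland receives 8.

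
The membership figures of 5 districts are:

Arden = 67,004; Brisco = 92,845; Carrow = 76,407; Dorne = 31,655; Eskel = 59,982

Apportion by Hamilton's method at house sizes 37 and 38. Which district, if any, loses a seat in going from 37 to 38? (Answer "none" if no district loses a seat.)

Dorne

At 37 seats: Arden 7, Brisco 10, Carrow 9, Dorne 4, Eskel 7.
At 38 seats: Arden 8, Brisco 11, Carrow 9, Dorne 3, Eskel 7.
Dorne drops from 4 to 3.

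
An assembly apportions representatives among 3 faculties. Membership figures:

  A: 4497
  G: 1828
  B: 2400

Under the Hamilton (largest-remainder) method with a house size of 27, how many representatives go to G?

The standard divisor is 8725/27 ≈ 323.148.
Standard quotas: A 13.916, G 5.657, B 7.427.
Lower quotas: A 13, G 5, B 7 (sum 25, leaving 2 seats).
Remainders in descending order: A 0.916, G 0.657, B 0.427.
Largest remainders: A, G receive the extra seats.
G receives 6.

6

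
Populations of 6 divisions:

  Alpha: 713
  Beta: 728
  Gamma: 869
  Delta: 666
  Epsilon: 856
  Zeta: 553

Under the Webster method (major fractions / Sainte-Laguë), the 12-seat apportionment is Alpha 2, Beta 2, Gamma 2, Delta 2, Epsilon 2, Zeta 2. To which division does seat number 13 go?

Gamma

Priority for the next seat is population ÷ (current seats + 0.5).
Priorities: Alpha 285.200, Beta 291.200, Gamma 347.600, Delta 266.400, Epsilon 342.400, Zeta 221.200.
Highest priority: Gamma.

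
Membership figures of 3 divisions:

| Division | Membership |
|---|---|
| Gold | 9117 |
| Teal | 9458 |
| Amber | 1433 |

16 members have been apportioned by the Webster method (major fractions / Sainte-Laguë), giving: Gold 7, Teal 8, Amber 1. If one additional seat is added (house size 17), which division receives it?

Priority for the next seat is population ÷ (current seats + 0.5).
Priorities: Gold 1215.600, Teal 1112.706, Amber 955.333.
Highest priority: Gold.

Gold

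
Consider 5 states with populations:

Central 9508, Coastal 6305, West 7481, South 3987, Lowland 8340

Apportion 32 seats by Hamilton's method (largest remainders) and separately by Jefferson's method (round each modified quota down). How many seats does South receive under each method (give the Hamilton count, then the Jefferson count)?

4 and 3

Hamilton: Central 8, Coastal 6, West 7, South 4, Lowland 7.
Jefferson: Central 9, Coastal 6, West 7, South 3, Lowland 7.
South gets 4 under Hamilton and 3 under Jefferson.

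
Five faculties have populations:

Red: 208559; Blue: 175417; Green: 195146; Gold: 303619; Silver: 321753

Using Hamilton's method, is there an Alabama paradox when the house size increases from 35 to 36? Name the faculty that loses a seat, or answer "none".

none

At 35 seats: Red 6, Blue 5, Green 6, Gold 9, Silver 9.
At 36 seats: Red 6, Blue 5, Green 6, Gold 9, Silver 10.
No faculty's allocation decreased.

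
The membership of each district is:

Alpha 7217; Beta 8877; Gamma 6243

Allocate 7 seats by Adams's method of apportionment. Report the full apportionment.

Alpha 2, Beta 3, Gamma 2

Standard divisor 22337/7 ≈ 3191; standard quotas: Alpha 2.262, Beta 2.782, Gamma 1.956.
Rounding up gives 3, 3, 2 = 8 seats, so the divisor must be adjusted.
With modified divisor 4000: modified quotas Alpha 1.804, Beta 2.219, Gamma 1.561.
Rounding up: Alpha 2, Beta 3, Gamma 2 (total 7).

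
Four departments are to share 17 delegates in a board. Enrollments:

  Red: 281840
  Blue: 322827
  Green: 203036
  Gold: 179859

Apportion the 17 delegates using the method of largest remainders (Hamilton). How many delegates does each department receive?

Standard divisor: 987562 ÷ 17 ≈ 58091.882.
Standard quotas: Red 4.8516, Blue 5.5572, Green 3.4951, Gold 3.0961.
Lower quotas: Red 4, Blue 5, Green 3, Gold 3 (sum 15, leaving 2 seats).
Remainders in descending order: Red 0.8516, Blue 0.5572, Green 0.4951, Gold 0.0961.
The surplus seats go to Red, Blue.

Red 5, Blue 6, Green 3, Gold 3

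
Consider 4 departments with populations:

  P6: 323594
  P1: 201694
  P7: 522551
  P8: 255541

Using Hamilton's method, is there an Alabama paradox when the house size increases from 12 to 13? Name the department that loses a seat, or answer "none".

At 12 seats: P6 3, P1 2, P7 5, P8 2.
At 13 seats: P6 3, P1 2, P7 5, P8 3.
No department's allocation decreased.

none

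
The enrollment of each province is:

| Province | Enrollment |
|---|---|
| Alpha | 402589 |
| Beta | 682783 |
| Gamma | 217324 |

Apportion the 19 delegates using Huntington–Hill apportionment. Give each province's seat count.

With divisor 68536: modified quotas Alpha 5.874, Beta 9.962, Gamma 3.171.
Geometric-mean thresholds: Alpha √(5·6)=5.477, Beta √(9·10)=9.487, Gamma √(3·4)=3.464.
Each quota rounded against its threshold gives Alpha 6, Beta 10, Gamma 3 (total 19).

Alpha: 6, Beta: 10, Gamma: 3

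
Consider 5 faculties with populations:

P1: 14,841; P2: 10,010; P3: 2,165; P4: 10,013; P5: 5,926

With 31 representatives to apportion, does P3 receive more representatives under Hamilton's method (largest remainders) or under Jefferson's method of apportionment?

Hamilton: P1 11, P2 7, P3 2, P4 7, P5 4.
Jefferson: P1 11, P2 7, P3 1, P4 8, P5 4.
P3 gets 2 under Hamilton and 1 under Jefferson.

Hamilton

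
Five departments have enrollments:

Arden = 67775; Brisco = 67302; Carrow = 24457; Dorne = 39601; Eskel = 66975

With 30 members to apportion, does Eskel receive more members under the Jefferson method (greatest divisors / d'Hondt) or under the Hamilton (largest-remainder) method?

Jefferson

Jefferson: Arden 8, Brisco 8, Carrow 2, Dorne 4, Eskel 8.
Hamilton: Arden 8, Brisco 8, Carrow 3, Dorne 4, Eskel 7.
Eskel gets 8 under Jefferson and 7 under Hamilton.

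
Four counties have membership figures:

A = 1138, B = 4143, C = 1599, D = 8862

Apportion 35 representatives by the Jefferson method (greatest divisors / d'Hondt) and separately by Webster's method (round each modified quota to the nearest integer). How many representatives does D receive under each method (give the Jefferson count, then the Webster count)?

Jefferson: A 2, B 9, C 3, D 21.
Webster: A 3, B 9, C 4, D 19.
D gets 21 under Jefferson and 19 under Webster.

21 and 19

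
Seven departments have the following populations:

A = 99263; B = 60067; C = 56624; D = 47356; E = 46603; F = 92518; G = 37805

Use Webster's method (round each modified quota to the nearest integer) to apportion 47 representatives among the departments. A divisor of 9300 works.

A 11, B 6, C 6, D 5, E 5, F 10, G 4

With modified divisor 9300: modified quotas A 10.673, B 6.459, C 6.089, D 5.092, E 5.011, F 9.948, G 4.065.
Rounding to the nearest integer: A 11, B 6, C 6, D 5, E 5, F 10, G 4 (total 47).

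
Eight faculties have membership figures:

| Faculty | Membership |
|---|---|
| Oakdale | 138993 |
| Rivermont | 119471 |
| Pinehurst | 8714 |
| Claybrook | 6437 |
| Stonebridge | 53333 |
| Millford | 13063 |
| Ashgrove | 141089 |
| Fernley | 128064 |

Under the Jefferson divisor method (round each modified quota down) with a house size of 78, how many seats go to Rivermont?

Standard divisor 609164/78 ≈ 7809.795; standard quotas: Oakdale 17.797, Rivermont 15.298, Pinehurst 1.116, Claybrook 0.824, Stonebridge 6.829, Millford 1.673, Ashgrove 18.066, Fernley 16.398.
Rounding down gives 17, 15, 1, 0, 6, 1, 18, 16 = 74 seats, so the divisor must be adjusted.
With modified divisor 7450: modified quotas Oakdale 18.657, Rivermont 16.036, Pinehurst 1.170, Claybrook 0.864, Stonebridge 7.159, Millford 1.753, Ashgrove 18.938, Fernley 17.190.
Rounding down: Oakdale 18, Rivermont 16, Pinehurst 1, Claybrook 0, Stonebridge 7, Millford 1, Ashgrove 18, Fernley 17 (total 78).
Rivermont receives 16.

16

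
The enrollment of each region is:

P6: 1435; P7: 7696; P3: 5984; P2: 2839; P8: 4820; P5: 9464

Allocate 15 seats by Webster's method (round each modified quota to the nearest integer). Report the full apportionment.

P6: 1, P7: 4, P3: 3, P2: 1, P8: 2, P5: 4

Standard divisor 32238/15 ≈ 2149.2; standard quotas: P6 0.668, P7 3.581, P3 2.784, P2 1.321, P8 2.243, P5 4.403.
Rounding to the nearest integer gives P6 1, P7 4, P3 3, P2 1, P8 2, P5 4 — total 15, matching the house size, so no adjustment is needed.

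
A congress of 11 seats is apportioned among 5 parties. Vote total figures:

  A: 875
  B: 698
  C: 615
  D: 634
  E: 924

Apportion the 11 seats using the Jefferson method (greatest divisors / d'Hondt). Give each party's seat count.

Standard divisor 3746/11 ≈ 340.545; standard quotas: A 2.569, B 2.050, C 1.806, D 1.862, E 2.713.
Rounding down gives 2, 2, 1, 1, 2 = 8 seats, so the divisor must be adjusted.
With modified divisor 300: modified quotas A 2.917, B 2.327, C 2.050, D 2.113, E 3.080.
Rounding down: A 2, B 2, C 2, D 2, E 3 (total 11).

A 2, B 2, C 2, D 2, E 3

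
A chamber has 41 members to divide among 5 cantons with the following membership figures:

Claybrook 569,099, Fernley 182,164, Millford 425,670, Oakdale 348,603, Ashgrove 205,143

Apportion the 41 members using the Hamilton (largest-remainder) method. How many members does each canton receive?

Claybrook 14, Fernley 4, Millford 10, Oakdale 8, Ashgrove 5

Standard divisor: 1730679 ÷ 41 ≈ 42211.683.
Standard quotas: Claybrook 13.4820, Fernley 4.3155, Millford 10.0842, Oakdale 8.2584, Ashgrove 4.8599.
Lower quotas: Claybrook 13, Fernley 4, Millford 10, Oakdale 8, Ashgrove 4 (sum 39, leaving 2 seats).
Remainders in descending order: Ashgrove 0.8599, Claybrook 0.4820, Fernley 0.3155, Oakdale 0.2584, Millford 0.0842.
Largest remainders: Ashgrove, Claybrook receive the extra seats.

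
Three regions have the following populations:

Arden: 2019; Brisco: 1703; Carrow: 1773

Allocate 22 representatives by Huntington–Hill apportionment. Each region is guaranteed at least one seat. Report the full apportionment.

With divisor 250: modified quotas Arden 8.076, Brisco 6.812, Carrow 7.092.
Geometric-mean thresholds: Arden √(8·9)=8.485, Brisco √(6·7)=6.481, Carrow √(7·8)=7.483.
Each quota rounded against its threshold gives Arden 8, Brisco 7, Carrow 7 (total 22).

Arden: 8, Brisco: 7, Carrow: 7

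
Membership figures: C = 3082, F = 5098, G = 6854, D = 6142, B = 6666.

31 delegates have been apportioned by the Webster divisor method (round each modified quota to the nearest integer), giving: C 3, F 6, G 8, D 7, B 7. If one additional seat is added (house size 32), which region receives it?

B

Priority for the next seat is population ÷ (current seats + 0.5).
Priorities: C 880.571, F 784.308, G 806.353, D 818.933, B 888.800.
Highest priority: B.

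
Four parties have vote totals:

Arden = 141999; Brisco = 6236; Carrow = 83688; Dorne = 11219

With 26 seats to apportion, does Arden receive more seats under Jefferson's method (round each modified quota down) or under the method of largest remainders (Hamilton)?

Jefferson

Jefferson: Arden 16, Brisco 0, Carrow 9, Dorne 1.
Hamilton: Arden 15, Brisco 1, Carrow 9, Dorne 1.
Arden gets 16 under Jefferson and 15 under Hamilton.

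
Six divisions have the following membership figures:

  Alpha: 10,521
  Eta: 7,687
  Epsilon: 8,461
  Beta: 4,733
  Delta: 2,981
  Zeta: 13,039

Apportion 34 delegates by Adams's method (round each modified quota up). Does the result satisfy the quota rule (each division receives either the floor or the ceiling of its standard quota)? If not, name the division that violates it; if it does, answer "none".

Standard quotas: Alpha 7.543, Eta 5.511, Epsilon 6.066, Beta 3.393, Delta 2.137, Zeta 9.349.
Adams allocation: Alpha 7, Eta 6, Epsilon 6, Beta 4, Delta 2, Zeta 9.
Every allocation lies between the lower and upper quota.

none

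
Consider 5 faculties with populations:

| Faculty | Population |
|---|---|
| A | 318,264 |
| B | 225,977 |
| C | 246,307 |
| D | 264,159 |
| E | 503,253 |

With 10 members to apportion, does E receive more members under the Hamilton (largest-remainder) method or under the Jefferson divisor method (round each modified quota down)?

Hamilton: A 2, B 1, C 2, D 2, E 3.
Jefferson: A 2, B 1, C 1, D 2, E 4.
E gets 3 under Hamilton and 4 under Jefferson.

Jefferson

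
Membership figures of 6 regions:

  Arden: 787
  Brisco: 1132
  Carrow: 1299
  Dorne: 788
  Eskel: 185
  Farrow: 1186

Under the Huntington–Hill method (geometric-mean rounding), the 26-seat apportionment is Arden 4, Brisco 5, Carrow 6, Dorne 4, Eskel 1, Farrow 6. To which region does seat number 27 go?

Brisco

Priority for the next seat is population ÷ (√(s·(s+1))).
Priorities: Arden 175.979, Brisco 206.674, Carrow 200.440, Dorne 176.202, Eskel 130.815, Farrow 183.004.
Highest priority: Brisco.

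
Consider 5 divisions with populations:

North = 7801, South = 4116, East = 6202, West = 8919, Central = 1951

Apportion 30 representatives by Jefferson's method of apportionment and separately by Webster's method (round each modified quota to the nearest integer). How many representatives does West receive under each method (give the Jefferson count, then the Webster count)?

10 and 9

Jefferson: North 8, South 4, East 6, West 10, Central 2.
Webster: North 8, South 4, East 7, West 9, Central 2.
West gets 10 under Jefferson and 9 under Webster.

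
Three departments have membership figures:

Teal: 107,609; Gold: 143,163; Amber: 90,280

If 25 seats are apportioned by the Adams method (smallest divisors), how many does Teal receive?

8

Standard divisor 341052/25 ≈ 13642.08; standard quotas: Teal 7.888, Gold 10.494, Amber 6.618.
Rounding up gives 8, 11, 7 = 26 seats, so the divisor must be adjusted.
With modified divisor 14700: modified quotas Teal 7.320, Gold 9.739, Amber 6.141.
Rounding up: Teal 8, Gold 10, Amber 7 (total 25).
Teal receives 8.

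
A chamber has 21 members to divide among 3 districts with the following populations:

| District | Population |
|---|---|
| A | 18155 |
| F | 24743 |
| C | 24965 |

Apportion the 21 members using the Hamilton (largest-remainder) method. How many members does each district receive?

A: 5, F: 8, C: 8

Total 67863; standard divisor 67863/21 ≈ 3231.571.
Standard quotas: A 5.6180, F 7.6566, C 7.7253.
Lower quotas: A 5, F 7, C 7 (sum 19, leaving 2 seats).
Remainders in descending order: C 0.7253, F 0.6566, A 0.6180.
The surplus seats go to C, F.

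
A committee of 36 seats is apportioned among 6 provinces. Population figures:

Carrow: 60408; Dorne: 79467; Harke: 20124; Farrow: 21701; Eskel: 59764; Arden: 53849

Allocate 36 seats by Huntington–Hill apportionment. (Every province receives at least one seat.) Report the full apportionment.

Carrow: 7, Dorne: 10, Harke: 2, Farrow: 3, Eskel: 7, Arden: 7

With divisor 8262: modified quotas Carrow 7.312, Dorne 9.618, Harke 2.436, Farrow 2.627, Eskel 7.234, Arden 6.518.
Geometric-mean thresholds: Carrow √(7·8)=7.483, Dorne √(9·10)=9.487, Harke √(2·3)=2.449, Farrow √(2·3)=2.449, Eskel √(7·8)=7.483, Arden √(6·7)=6.481.
Each quota rounded against its threshold gives Carrow 7, Dorne 10, Harke 2, Farrow 3, Eskel 7, Arden 7 (total 36).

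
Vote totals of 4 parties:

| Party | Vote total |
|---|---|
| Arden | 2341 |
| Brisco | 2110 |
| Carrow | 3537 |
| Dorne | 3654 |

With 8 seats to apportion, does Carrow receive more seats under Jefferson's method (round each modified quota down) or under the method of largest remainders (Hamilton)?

Jefferson

Jefferson: Arden 1, Brisco 1, Carrow 3, Dorne 3.
Hamilton: Arden 2, Brisco 1, Carrow 2, Dorne 3.
Carrow gets 3 under Jefferson and 2 under Hamilton.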